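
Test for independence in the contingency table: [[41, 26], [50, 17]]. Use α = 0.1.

χ² = 2.774. df = 1, critical = 2.706. Reject H₀. Variables are dependent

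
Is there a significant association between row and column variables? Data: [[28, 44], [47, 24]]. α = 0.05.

χ² = 10.689. df = 1, critical = 3.841. Reject H₀. Variables are dependent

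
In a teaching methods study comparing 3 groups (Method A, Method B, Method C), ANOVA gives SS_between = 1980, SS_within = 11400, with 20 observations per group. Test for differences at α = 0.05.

df_between = 2, df_within = 57. F = MS_between/MS_within = 990.0/200.0 = 4.95. F_crit ≈ 3.159. Reject H₀. At least one mean differs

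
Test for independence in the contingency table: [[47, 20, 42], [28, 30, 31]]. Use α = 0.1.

χ² = 6.517. df = 2, critical = 4.605. Reject H₀. Variables are dependent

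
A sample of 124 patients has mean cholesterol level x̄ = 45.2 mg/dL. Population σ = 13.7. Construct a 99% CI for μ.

CI = x̄ ± z*(σ/√n) = 45.2 ± 2.576(13.7/√124) = 45.2 ± 3.17 = (42.03, 48.37)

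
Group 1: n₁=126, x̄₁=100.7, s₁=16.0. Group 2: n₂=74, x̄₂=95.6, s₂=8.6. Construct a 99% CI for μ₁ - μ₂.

Difference = 5.1. SE = √(16.0²/126 + 8.6²/74) = 1.741. CI = (0.62, 9.58)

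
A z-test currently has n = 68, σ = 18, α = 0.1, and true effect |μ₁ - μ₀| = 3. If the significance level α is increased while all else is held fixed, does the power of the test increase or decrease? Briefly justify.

Power increases: a larger α lowers the critical value, so more of the H₁ sampling distribution falls in the rejection region.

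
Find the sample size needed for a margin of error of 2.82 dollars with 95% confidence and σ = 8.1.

n = (z*σ/E)² = (1.96×8.1/2.82)² = 31.7 → n = 32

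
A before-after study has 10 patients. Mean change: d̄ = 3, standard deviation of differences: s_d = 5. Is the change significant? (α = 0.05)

t = d̄/(s_d/√n) = 3/(5/√10) = 1.897. df = 9, critical t = ±2.262. Fail to reject H₀.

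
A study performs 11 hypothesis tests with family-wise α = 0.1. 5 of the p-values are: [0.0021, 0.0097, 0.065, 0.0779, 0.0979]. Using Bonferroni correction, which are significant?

Bonferroni α = 0.1/11 = 0.00909. Significant p-values: [0.0021]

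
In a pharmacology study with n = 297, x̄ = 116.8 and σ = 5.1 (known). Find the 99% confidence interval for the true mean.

CI = x̄ ± z*(σ/√n) = 116.8 ± 2.576(5.1/√297) = 116.8 ± 0.76 = (116.04, 117.56)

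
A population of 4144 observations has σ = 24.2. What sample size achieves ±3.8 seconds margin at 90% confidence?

Without FPC: n₀ = (1.645×24.2/3.8)² = 109.748. With FPC: n = n₀N/(n₀+N-1) = 106.9 → n = 107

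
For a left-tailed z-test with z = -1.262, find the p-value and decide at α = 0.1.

p = P(Z < -1.262) = Φ(-1.262) ≈ 0.1035. Since p ≥ 0.1, fail to reject H₀ (not significant) at α = 0.1.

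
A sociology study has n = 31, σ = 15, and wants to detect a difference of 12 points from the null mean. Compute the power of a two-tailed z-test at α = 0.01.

SE = σ/√n = 15/√31 = 2.694. Non-centrality λ = d/SE = 12/2.694 = 4.454. Power ≈ Φ(λ - z_{α/2}) = Φ(4.454 - 2.576) = Φ(1.878) = 0.97.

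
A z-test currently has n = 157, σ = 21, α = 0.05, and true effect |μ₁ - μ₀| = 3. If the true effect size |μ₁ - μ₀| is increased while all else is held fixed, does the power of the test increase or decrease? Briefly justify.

Power increases: a larger true effect increases the non-centrality λ = |μ₁ - μ₀|/(σ/√n).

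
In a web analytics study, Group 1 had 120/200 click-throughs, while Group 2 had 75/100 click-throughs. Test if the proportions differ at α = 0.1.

p̂₁ = 0.6, p̂₂ = 0.75, pooled p̂ = 0.65. z = -2.568. Critical: ±1.645. Reject H₀.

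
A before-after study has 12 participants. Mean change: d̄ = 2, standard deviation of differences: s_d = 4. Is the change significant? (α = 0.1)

t = d̄/(s_d/√n) = 2/(4/√12) = 1.732. df = 11, critical t = ±1.796. Fail to reject H₀.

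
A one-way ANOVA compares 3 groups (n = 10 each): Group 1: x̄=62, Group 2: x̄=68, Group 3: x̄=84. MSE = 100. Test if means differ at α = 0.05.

Grand mean = 71.33. SS_between = 2586.67, MS_between = 1293.33. F = 12.933, F_crit ≈ 3.354. Reject H₀.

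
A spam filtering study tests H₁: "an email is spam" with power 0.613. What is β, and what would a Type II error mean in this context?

β = 1 - power = 1 - 0.613 = 0.387. A Type II error is failing to reject H₀ when H₀ is false (false negative) — here, failing to conclude that an email is spam when in fact it is true. Consequence: a spam email lands in the inbox.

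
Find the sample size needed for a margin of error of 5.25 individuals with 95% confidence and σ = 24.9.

n = (z*σ/E)² = (1.96×24.9/5.25)² = 86.4 → n = 87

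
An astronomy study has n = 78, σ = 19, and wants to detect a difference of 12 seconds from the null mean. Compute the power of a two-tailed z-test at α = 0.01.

SE = σ/√n = 19/√78 = 2.151. Non-centrality λ = d/SE = 12/2.151 = 5.578. Power ≈ Φ(λ - z_{α/2}) = Φ(5.578 - 2.576) = Φ(3.002) = 0.999.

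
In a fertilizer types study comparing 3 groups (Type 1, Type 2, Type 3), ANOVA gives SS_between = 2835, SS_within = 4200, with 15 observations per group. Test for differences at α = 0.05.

df_between = 2, df_within = 42. F = MS_between/MS_within = 1417.5/100.0 = 14.175. F_crit ≈ 3.22. Reject H₀. At least one mean differs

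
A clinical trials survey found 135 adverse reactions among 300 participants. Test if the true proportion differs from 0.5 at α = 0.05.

p̂ = 0.45, p₀ = 0.5. z = (p̂ - p₀)/√(p₀(1-p₀)/n) = -1.732. Critical: ±1.96. Fail to reject H₀.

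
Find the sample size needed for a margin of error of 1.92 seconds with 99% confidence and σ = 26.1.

n = (z*σ/E)² = (2.576×26.1/1.92)² = 1226.2 → n = 1227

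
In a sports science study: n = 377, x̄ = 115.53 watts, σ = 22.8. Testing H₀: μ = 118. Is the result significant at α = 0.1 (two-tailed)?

z = (115.53 - 118)/(22.8/√377) = -2.103. Since |z| > 1.645, significant at α = 0.1.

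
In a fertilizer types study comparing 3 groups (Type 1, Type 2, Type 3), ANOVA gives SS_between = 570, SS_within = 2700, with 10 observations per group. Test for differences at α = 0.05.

df_between = 2, df_within = 27. F = MS_between/MS_within = 285.0/100.0 = 2.85. F_crit ≈ 3.354. Fail to reject H₀.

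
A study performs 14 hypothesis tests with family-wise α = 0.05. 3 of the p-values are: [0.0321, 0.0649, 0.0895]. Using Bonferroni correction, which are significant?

Bonferroni α = 0.05/14 = 0.00357. None of the given p-values are significant.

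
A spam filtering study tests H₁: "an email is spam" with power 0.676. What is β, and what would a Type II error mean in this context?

β = 1 - power = 1 - 0.676 = 0.324. A Type II error is failing to reject H₀ when H₀ is false (false negative) — here, failing to conclude that an email is spam when in fact it is true. Consequence: a spam email lands in the inbox.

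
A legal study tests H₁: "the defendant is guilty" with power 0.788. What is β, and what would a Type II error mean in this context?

β = 1 - power = 1 - 0.788 = 0.212. A Type II error is failing to reject H₀ when H₀ is false (false negative) — here, failing to conclude that the defendant is guilty when in fact it is true. Consequence: acquitting a guilty person.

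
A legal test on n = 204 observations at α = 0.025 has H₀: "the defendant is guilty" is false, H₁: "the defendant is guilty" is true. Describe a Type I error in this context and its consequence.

Type I error: rejecting H₀ when it is true — concluding that the defendant is guilty when in fact it is not. Consequence: convicting an innocent person.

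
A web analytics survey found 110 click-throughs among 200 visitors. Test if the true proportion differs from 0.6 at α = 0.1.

p̂ = 0.55, p₀ = 0.6. z = (p̂ - p₀)/√(p₀(1-p₀)/n) = -1.443. Critical: ±1.645. Fail to reject H₀.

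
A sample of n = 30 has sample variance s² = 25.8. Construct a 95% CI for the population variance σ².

df = 29. χ²_{0.025} = 45.722, χ²_{0.975} = 16.047. CI for σ² = ((n-1)s²/χ²_{α/2}, (n-1)s²/χ²_{1-α/2}) = (29·25.8/45.722, 29·25.8/16.047) = (16.36, 46.63)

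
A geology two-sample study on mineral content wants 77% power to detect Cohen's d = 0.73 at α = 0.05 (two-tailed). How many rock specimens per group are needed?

z_{α/2} = 1.96, z_β = Φ⁻¹(0.77) = 0.739. For medium effect (d = 0.73): n per group = 2(z_{α/2} + z_β)²/d² = 2(1.96 + 0.739)²/0.73² = 27.3 → 28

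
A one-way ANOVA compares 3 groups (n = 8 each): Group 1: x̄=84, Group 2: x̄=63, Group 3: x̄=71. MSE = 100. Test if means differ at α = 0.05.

Grand mean = 72.67. SS_between = 1797.33, MS_between = 898.67. F = 8.987, F_crit ≈ 3.467. Reject H₀.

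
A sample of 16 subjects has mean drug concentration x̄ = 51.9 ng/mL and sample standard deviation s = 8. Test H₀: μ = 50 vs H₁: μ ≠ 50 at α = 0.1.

t = (x̄ - μ₀)/(s/√n) = (51.9 - 50)/(8/√16) = 0.95. df = 15, critical t = ±1.753. Fail to reject H₀.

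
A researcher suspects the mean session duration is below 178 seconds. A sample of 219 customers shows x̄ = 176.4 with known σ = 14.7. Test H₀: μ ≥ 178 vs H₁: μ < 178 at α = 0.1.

z = -1.611. Critical value: -1.28. Reject H₀.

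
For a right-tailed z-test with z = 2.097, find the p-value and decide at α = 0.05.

p = P(Z > 2.097) = 1 - Φ(2.097) ≈ 0.018. Since p < 0.05, reject H₀ (significant) at α = 0.05.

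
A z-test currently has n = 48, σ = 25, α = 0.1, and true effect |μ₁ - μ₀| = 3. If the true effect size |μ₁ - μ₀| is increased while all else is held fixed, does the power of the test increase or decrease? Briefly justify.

Power increases: a larger true effect increases the non-centrality λ = |μ₁ - μ₀|/(σ/√n).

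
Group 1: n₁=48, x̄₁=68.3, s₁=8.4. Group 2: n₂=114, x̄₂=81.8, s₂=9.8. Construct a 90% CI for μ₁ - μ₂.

Difference = -13.5. SE = √(8.4²/48 + 9.8²/114) = 1.521. CI = (-16.0, -11.0)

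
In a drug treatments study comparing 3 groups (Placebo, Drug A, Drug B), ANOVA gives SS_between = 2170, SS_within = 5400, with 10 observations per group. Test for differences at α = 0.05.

df_between = 2, df_within = 27. F = MS_between/MS_within = 1085.0/200.0 = 5.425. F_crit ≈ 3.354. Reject H₀. At least one mean differs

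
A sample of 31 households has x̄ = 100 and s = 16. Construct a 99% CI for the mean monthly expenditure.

CI = x̄ ± t*(s/√n) = 100 ± 2.75(16/√31) = (92.1, 107.9)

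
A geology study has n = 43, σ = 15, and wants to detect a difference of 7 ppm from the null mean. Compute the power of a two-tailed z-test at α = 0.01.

SE = σ/√n = 15/√43 = 2.287. Non-centrality λ = d/SE = 7/2.287 = 3.06. Power ≈ Φ(λ - z_{α/2}) = Φ(3.06 - 2.576) = Φ(0.484) = 0.686.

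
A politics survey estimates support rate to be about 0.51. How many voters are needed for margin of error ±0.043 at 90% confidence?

n = z²p(1-p)/E² = 1.645²×0.51×0.49/0.043² = 365.7 → n = 366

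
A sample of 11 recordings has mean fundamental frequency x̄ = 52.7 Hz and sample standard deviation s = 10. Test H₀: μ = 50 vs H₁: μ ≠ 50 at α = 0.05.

t = (x̄ - μ₀)/(s/√n) = (52.7 - 50)/(10/√11) = 0.895. df = 10, critical t = ±2.228. Fail to reject H₀.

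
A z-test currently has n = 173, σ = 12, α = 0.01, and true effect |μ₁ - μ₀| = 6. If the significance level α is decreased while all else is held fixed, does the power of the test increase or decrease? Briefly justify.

Power decreases: a smaller α raises the critical value, so less of the H₁ sampling distribution falls in the rejection region.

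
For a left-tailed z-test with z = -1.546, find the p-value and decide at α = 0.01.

p = P(Z < -1.546) = Φ(-1.546) ≈ 0.0611. Since p ≥ 0.01, fail to reject H₀ (not significant) at α = 0.01.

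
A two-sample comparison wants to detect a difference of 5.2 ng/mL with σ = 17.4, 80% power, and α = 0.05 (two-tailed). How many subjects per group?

n per group = 2(z_α/2 + z_β)²σ²/d² = 2×(1.96 + 0.84)²×17.4²/5.2² = 175.6 → n = 176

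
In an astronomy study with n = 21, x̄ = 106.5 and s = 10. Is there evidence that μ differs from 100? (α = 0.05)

t = (x̄ - μ₀)/(s/√n) = (106.5 - 100)/(10/√21) = 2.979. df = 20, critical t = ±2.086. Reject H₀.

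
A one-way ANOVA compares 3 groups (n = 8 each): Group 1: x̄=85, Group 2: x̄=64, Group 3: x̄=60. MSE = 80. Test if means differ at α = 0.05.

Grand mean = 69.67. SS_between = 2885.33, MS_between = 1442.67. F = 18.033, F_crit ≈ 3.467. Reject H₀.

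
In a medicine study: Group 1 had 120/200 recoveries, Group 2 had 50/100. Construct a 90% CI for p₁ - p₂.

p̂₁ = 0.6, p̂₂ = 0.5. Difference = 0.1. CI = (-0.0, 0.2)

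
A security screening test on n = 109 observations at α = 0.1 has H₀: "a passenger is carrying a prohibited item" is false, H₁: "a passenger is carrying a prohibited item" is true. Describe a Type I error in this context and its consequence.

Type I error: rejecting H₀ when it is true — concluding that a passenger is carrying a prohibited item when in fact it is not. Consequence: detaining an innocent passenger — delay and inconvenience.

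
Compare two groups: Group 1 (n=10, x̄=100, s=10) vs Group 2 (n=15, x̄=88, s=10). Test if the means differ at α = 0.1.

Pooled sp = 10.0. t = 2.939, df = 23. Critical t = ±1.714. Reject H₀.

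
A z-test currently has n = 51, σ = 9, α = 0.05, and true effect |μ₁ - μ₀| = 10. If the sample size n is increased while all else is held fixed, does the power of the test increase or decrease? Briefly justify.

Power increases: a larger n shrinks the standard error σ/√n, moving the sampling distribution under H₁ further from the critical value.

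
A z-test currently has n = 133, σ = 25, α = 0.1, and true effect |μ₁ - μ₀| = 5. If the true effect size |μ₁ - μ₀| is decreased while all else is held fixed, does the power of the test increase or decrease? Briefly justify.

Power decreases: a smaller true effect decreases the non-centrality λ = |μ₁ - μ₀|/(σ/√n).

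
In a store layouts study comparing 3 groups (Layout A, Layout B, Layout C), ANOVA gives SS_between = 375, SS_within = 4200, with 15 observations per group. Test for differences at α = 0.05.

df_between = 2, df_within = 42. F = MS_between/MS_within = 187.5/100.0 = 1.875. F_crit ≈ 3.22. Fail to reject H₀.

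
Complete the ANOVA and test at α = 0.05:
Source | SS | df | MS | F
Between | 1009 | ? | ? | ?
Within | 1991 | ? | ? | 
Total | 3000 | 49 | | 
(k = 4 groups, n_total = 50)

df_between = 3, df_within = 46. MS_between = 336.33, MS_within = 43.28. F = 7.771, F_crit ≈ 2.807. Reject H₀.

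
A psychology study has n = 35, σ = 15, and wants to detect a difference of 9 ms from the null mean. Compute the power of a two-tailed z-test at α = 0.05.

SE = σ/√n = 15/√35 = 2.535. Non-centrality λ = d/SE = 9/2.535 = 3.55. Power ≈ Φ(λ - z_{α/2}) = Φ(3.55 - 1.96) = Φ(1.59) = 0.944.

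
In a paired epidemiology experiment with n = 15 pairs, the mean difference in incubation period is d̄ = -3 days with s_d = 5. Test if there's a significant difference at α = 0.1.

t = d̄/(s_d/√n) = -3/(5/√15) = -2.324. df = 14, critical t = ±1.761. Reject H₀.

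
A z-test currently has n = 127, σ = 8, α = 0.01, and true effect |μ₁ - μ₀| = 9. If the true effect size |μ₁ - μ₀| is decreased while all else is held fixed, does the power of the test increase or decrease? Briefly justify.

Power decreases: a smaller true effect decreases the non-centrality λ = |μ₁ - μ₀|/(σ/√n).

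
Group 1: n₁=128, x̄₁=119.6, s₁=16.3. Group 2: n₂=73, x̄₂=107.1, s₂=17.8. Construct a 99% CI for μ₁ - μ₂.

Difference = 12.5. SE = √(16.3²/128 + 17.8²/73) = 2.533. CI = (5.98, 19.02)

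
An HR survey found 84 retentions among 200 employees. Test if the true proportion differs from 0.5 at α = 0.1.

p̂ = 0.42, p₀ = 0.5. z = (p̂ - p₀)/√(p₀(1-p₀)/n) = -2.263. Critical: ±1.645. Reject H₀.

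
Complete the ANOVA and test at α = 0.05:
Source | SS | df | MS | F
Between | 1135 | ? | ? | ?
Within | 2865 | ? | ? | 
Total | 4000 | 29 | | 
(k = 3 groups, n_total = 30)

df_between = 2, df_within = 27. MS_between = 567.5, MS_within = 106.11. F = 5.348, F_crit ≈ 3.354. Reject H₀.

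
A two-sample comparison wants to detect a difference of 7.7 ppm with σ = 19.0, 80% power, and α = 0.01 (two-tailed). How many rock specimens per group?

n per group = 2(z_α/2 + z_β)²σ²/d² = 2×(2.576 + 0.84)²×19.0²/7.7² = 142.1 → n = 143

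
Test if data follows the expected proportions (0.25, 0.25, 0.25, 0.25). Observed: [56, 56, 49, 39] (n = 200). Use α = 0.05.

Expected: [50.0, 50.0, 50.0, 50.0]. χ² = 3.88. df = 3, critical = 7.815. Fail to reject H₀.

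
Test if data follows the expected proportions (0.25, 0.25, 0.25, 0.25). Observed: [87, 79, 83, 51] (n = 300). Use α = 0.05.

Expected: [75.0, 75.0, 75.0, 75.0]. χ² = 10.667. df = 3, critical = 7.815. Reject H₀.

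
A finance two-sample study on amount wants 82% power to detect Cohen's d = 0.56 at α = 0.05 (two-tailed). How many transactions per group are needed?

z_{α/2} = 1.96, z_β = Φ⁻¹(0.82) = 0.915. For medium effect (d = 0.56): n per group = 2(z_{α/2} + z_β)²/d² = 2(1.96 + 0.915)²/0.56² = 52.7 → 53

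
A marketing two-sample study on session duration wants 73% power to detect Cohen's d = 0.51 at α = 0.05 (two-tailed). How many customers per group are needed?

z_{α/2} = 1.96, z_β = Φ⁻¹(0.73) = 0.613. For medium effect (d = 0.51): n per group = 2(z_{α/2} + z_β)²/d² = 2(1.96 + 0.613)²/0.51² = 50.9 → 51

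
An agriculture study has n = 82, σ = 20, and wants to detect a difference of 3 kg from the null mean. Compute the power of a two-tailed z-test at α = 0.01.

SE = σ/√n = 20/√82 = 2.209. Non-centrality λ = d/SE = 3/2.209 = 1.358. Power ≈ Φ(λ - z_{α/2}) = Φ(1.358 - 2.576) = Φ(-1.218) = 0.112.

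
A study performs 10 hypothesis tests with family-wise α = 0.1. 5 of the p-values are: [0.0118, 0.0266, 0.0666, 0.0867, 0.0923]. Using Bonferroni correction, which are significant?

Bonferroni α = 0.1/10 = 0.01. None of the given p-values are significant.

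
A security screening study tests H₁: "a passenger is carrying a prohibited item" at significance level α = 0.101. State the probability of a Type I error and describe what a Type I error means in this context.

P(Type I error) = α = 0.101. A Type I error is rejecting H₀ when H₀ is actually true (false positive) — here, concluding that a passenger is carrying a prohibited item when in fact this is not the case. Consequence: detaining an innocent passenger — delay and inconvenience.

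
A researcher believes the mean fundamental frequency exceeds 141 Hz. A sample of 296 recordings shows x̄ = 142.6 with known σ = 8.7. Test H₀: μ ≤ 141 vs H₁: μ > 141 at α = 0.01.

z = 3.164. Critical value: 2.33. Reject H₀.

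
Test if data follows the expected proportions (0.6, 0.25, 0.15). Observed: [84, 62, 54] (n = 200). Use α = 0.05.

Expected: [120.0, 50.0, 30.0]. χ² = 32.88. df = 2, critical = 5.991. Reject H₀.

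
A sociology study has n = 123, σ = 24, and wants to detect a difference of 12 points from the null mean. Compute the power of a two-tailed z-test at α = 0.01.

SE = σ/√n = 24/√123 = 2.164. Non-centrality λ = d/SE = 12/2.164 = 5.545. Power ≈ Φ(λ - z_{α/2}) = Φ(5.545 - 2.576) = Φ(2.969) = 0.999.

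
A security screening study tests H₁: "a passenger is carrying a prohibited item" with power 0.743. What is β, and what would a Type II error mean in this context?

β = 1 - power = 1 - 0.743 = 0.257. A Type II error is failing to reject H₀ when H₀ is false (false negative) — here, failing to conclude that a passenger is carrying a prohibited item when in fact it is true. Consequence: letting a prohibited item through — security breach.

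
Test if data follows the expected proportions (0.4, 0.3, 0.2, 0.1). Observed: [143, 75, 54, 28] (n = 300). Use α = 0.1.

Expected: [120.0, 90.0, 60.0, 30.0]. χ² = 7.642. df = 3, critical = 6.251. Reject H₀.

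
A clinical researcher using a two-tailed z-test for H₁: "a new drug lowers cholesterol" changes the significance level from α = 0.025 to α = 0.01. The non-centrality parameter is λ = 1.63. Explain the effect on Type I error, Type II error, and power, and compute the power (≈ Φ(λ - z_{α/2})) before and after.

Decreasing α from 0.025 to 0.01:
• Type I error rate decreases (α is the Type I rate by definition).
• Critical value moves from z_{α/2} = 2.241 to 2.576, so power = Φ(λ - z_{α/2}) goes from Φ(1.63 - 2.241) = 0.271 to Φ(1.63 - 2.576) = 0.172.
• Type II error rate β = 1 - power therefore increases (0.729 → 0.828).
Appropriate when false positives are costly — here, approving an ineffective drug — patients take a useless medication and may skip effective alternatives.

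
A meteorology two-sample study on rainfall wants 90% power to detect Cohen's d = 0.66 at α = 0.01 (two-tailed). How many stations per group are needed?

z_{α/2} = 2.576, z_β = Φ⁻¹(0.9) = 1.282. For medium effect (d = 0.66): n per group = 2(z_{α/2} + z_β)²/d² = 2(2.576 + 1.282)²/0.66² = 68.3 → 69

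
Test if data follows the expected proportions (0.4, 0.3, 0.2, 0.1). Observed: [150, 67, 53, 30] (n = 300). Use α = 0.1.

Expected: [120.0, 90.0, 60.0, 30.0]. χ² = 14.194. df = 3, critical = 6.251. Reject H₀.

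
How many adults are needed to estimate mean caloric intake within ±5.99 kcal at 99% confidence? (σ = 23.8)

n = (z*σ/E)² = (2.576×23.8/5.99)² = 104.8 → n = 105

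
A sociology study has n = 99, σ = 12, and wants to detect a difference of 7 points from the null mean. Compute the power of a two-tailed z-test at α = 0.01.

SE = σ/√n = 12/√99 = 1.206. Non-centrality λ = d/SE = 7/1.206 = 5.804. Power ≈ Φ(λ - z_{α/2}) = Φ(5.804 - 2.576) = Φ(3.228) = 0.999.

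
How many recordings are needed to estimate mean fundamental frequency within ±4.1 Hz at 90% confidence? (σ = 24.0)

n = (z*σ/E)² = (1.645×24.0/4.1)² = 92.7 → n = 93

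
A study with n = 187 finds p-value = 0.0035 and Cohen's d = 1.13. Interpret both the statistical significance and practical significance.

Statistically significant (p = 0.0035 < 0.05). Cohen's d = 1.13 indicates a large effect size. Both statistical and practical significance should be considered.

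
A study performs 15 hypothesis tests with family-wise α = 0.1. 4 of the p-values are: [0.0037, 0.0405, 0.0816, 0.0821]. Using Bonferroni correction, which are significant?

Bonferroni α = 0.1/15 = 0.00667. Significant p-values: [0.0037]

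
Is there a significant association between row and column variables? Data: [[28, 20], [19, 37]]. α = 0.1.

χ² = 6.215. df = 1, critical = 2.706. Reject H₀. Variables are dependent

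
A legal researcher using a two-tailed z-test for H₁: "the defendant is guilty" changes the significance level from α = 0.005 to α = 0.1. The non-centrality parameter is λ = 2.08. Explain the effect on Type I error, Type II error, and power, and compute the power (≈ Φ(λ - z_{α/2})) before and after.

Increasing α from 0.005 to 0.1:
• Type I error rate increases (α is the Type I rate by definition).
• Critical value moves from z_{α/2} = 2.807 to 1.645, so power = Φ(λ - z_{α/2}) goes from Φ(2.08 - 2.807) = 0.234 to Φ(2.08 - 1.645) = 0.668.
• Type II error rate β = 1 - power therefore decreases (0.766 → 0.332).
Appropriate when false negatives are costly — here, acquitting a guilty person.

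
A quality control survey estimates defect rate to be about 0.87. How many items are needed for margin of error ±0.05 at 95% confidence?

n = z²p(1-p)/E² = 1.96²×0.87×0.13/0.05² = 173.8 → n = 174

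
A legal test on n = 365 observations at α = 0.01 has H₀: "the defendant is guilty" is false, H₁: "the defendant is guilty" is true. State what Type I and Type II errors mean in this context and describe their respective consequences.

Type I (false positive): concluding that the defendant is guilty when it is not — convicting an innocent person. Type II (false negative): failing to conclude that the defendant is guilty when it is — acquitting a guilty person. Which is costlier depends on domain priorities and is a judgement call rather than a statistical fact.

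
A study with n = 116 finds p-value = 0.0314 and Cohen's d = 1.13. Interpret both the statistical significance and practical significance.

Statistically significant (p = 0.0314 < 0.05). Cohen's d = 1.13 indicates a large effect size. Both statistical and practical significance should be considered.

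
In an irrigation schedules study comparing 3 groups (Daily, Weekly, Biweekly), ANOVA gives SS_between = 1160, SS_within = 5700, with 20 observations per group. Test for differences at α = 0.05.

df_between = 2, df_within = 57. F = MS_between/MS_within = 580.0/100.0 = 5.8. F_crit ≈ 3.159. Reject H₀. At least one mean differs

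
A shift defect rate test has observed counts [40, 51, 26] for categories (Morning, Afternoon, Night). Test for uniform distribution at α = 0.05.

Expected = 39 each. χ² = Σ(O-E)²/E = 8.051. df = 2, critical value = 5.991. Reject H₀.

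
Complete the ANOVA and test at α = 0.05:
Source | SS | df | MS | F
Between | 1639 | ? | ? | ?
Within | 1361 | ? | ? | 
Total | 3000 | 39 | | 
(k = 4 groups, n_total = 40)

df_between = 3, df_within = 36. MS_between = 546.33, MS_within = 37.81. F = 14.451, F_crit ≈ 2.866. Reject H₀.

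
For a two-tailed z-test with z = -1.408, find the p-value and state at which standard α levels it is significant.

p = 2·P(Z > |-1.408|) = 2·(1 - Φ(1.408)) ≈ 0.1591. Not significant at any standard level.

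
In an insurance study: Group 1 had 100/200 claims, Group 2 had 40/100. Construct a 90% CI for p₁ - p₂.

p̂₁ = 0.5, p̂₂ = 0.4. Difference = 0.1. CI = (0.001, 0.199)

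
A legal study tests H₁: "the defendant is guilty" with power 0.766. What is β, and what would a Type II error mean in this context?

β = 1 - power = 1 - 0.766 = 0.234. A Type II error is failing to reject H₀ when H₀ is false (false negative) — here, failing to conclude that the defendant is guilty when in fact it is true. Consequence: acquitting a guilty person.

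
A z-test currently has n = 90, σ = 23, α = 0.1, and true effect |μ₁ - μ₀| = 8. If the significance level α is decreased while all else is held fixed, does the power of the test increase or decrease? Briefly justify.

Power decreases: a smaller α raises the critical value, so less of the H₁ sampling distribution falls in the rejection region.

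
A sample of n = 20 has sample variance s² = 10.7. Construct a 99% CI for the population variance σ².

df = 19. χ²_{0.005} = 38.582, χ²_{0.995} = 6.844. CI for σ² = ((n-1)s²/χ²_{α/2}, (n-1)s²/χ²_{1-α/2}) = (19·10.7/38.582, 19·10.7/6.844) = (5.27, 29.7)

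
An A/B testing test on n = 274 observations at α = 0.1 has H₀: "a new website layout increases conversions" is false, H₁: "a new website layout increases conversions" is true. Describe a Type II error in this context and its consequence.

Type II error: failing to reject H₀ when it is false — concluding that a new website layout increases conversions is not supported when in fact it is. Consequence: discarding a layout that would have improved conversions — lost revenue.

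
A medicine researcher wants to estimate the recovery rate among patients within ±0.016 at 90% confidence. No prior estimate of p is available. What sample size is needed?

Conservative approach: use p = 0.5 (maximizes p(1-p) = 0.25). n = z²(0.25)/E² = 1.645²×0.25/0.016² = 2642.6 → n = 2643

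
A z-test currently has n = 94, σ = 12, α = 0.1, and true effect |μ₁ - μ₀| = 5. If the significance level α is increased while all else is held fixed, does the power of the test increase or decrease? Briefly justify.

Power increases: a larger α lowers the critical value, so more of the H₁ sampling distribution falls in the rejection region.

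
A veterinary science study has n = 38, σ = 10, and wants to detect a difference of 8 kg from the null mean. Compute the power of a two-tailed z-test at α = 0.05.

SE = σ/√n = 10/√38 = 1.622. Non-centrality λ = d/SE = 8/1.622 = 4.932. Power ≈ Φ(λ - z_{α/2}) = Φ(4.932 - 1.96) = Φ(2.972) = 0.999.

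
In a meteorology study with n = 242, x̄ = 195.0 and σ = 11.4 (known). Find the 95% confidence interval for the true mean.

CI = x̄ ± z*(σ/√n) = 195.0 ± 1.96(11.4/√242) = 195.0 ± 1.44 = (193.56, 196.44)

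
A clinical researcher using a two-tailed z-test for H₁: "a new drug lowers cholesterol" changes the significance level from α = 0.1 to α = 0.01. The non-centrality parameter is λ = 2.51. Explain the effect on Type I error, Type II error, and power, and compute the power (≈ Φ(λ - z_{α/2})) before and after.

Decreasing α from 0.1 to 0.01:
• Type I error rate decreases (α is the Type I rate by definition).
• Critical value moves from z_{α/2} = 1.645 to 2.576, so power = Φ(λ - z_{α/2}) goes from Φ(2.51 - 1.645) = 0.806 to Φ(2.51 - 2.576) = 0.474.
• Type II error rate β = 1 - power therefore increases (0.194 → 0.526).
Appropriate when false positives are costly — here, approving an ineffective drug — patients take a useless medication and may skip effective alternatives.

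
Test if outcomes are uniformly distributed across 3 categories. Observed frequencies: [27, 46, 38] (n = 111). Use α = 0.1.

Expected = 37 each. χ² = Σ(O-E)²/E = 4.919. df = 2, critical value = 4.605. Reject H₀.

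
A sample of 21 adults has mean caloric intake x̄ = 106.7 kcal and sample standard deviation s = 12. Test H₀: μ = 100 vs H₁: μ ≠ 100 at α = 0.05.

t = (x̄ - μ₀)/(s/√n) = (106.7 - 100)/(12/√21) = 2.559. df = 20, critical t = ±2.086. Reject H₀.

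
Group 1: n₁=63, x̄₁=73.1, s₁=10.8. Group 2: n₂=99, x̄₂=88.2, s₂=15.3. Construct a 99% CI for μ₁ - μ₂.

Difference = -15.1. SE = √(10.8²/63 + 15.3²/99) = 2.053. CI = (-20.39, -9.81)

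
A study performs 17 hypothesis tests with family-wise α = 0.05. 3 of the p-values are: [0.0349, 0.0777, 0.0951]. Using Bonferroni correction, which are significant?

Bonferroni α = 0.05/17 = 0.00294. None of the given p-values are significant.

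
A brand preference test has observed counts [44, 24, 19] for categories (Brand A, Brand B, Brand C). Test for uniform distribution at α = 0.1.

Expected = 29 each. χ² = Σ(O-E)²/E = 12.069. df = 2, critical value = 4.605. Reject H₀.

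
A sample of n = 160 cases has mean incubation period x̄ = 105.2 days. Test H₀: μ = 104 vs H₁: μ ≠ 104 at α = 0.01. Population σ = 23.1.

z = (x̄ - μ₀)/(σ/√n) = (105.2 - 104)/(23.1/√160) = 0.657. Critical value: ±2.576. Since |0.657| ≤ 2.576, Fail to reject H₀.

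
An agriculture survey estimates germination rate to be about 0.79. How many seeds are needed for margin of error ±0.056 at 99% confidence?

n = z²p(1-p)/E² = 2.576²×0.79×0.21/0.056² = 351.04 → n = 352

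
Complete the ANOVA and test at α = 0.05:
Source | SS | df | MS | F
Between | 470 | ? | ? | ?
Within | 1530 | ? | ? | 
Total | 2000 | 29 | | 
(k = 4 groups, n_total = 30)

df_between = 3, df_within = 26. MS_between = 156.67, MS_within = 58.85. F = 2.662, F_crit ≈ 2.975. Fail to reject H₀.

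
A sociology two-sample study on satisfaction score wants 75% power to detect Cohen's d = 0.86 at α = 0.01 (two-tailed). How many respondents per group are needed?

z_{α/2} = 2.576, z_β = Φ⁻¹(0.75) = 0.674. For large effect (d = 0.86): n per group = 2(z_{α/2} + z_β)²/d² = 2(2.576 + 0.674)²/0.86² = 28.6 → 29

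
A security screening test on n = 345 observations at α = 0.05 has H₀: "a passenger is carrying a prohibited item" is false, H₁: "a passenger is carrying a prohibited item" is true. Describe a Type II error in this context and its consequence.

Type II error: failing to reject H₀ when it is false — concluding that a passenger is carrying a prohibited item is not supported when in fact it is. Consequence: letting a prohibited item through — security breach.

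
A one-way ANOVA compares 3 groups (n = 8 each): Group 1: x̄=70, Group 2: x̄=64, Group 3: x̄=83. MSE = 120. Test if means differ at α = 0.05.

Grand mean = 72.33. SS_between = 1509.33, MS_between = 754.67. F = 6.289, F_crit ≈ 3.467. Reject H₀.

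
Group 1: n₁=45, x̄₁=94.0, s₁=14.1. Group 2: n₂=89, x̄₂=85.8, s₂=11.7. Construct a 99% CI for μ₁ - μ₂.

Difference = 8.2. SE = √(14.1²/45 + 11.7²/89) = 2.441. CI = (1.91, 14.49)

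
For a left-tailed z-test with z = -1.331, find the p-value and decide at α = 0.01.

p = P(Z < -1.331) = Φ(-1.331) ≈ 0.0916. Since p ≥ 0.01, fail to reject H₀ (not significant) at α = 0.01.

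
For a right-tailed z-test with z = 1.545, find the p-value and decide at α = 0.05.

p = P(Z > 1.545) = 1 - Φ(1.545) ≈ 0.0612. Since p ≥ 0.05, fail to reject H₀ (not significant) at α = 0.05.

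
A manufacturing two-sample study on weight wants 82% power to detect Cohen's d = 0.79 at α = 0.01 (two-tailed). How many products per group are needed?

z_{α/2} = 2.576, z_β = Φ⁻¹(0.82) = 0.915. For medium effect (d = 0.79): n per group = 2(z_{α/2} + z_β)²/d² = 2(2.576 + 0.915)²/0.79² = 39.1 → 40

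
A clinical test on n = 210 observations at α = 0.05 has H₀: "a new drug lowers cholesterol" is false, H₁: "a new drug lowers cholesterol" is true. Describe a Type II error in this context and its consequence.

Type II error: failing to reject H₀ when it is false — concluding that a new drug lowers cholesterol is not supported when in fact it is. Consequence: shelving an effective drug — patients miss out on a treatment that would have helped.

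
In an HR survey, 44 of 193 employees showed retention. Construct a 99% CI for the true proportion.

p̂ = 0.228. CI = p̂ ± z*√(p̂(1-p̂)/n) = (0.15, 0.306)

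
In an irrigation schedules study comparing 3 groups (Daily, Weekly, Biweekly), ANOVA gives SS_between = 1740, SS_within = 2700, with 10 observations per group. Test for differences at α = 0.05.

df_between = 2, df_within = 27. F = MS_between/MS_within = 870.0/100.0 = 8.7. F_crit ≈ 3.354. Reject H₀. At least one mean differs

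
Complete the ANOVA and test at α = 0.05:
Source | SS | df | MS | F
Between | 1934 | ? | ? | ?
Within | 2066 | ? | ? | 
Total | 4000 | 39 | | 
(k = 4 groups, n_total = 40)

df_between = 3, df_within = 36. MS_between = 644.67, MS_within = 57.39. F = 11.233, F_crit ≈ 2.866. Reject H₀.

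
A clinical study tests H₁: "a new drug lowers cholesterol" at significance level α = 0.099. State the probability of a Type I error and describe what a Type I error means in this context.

P(Type I error) = α = 0.099. A Type I error is rejecting H₀ when H₀ is actually true (false positive) — here, concluding that a new drug lowers cholesterol when in fact this is not the case. Consequence: approving an ineffective drug — patients take a useless medication and may skip effective alternatives.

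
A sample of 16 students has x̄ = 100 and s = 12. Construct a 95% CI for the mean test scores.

CI = x̄ ± t*(s/√n) = 100 ± 2.131(12/√16) = (93.61, 106.39)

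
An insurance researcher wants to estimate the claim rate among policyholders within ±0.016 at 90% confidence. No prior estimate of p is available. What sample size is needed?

Conservative approach: use p = 0.5 (maximizes p(1-p) = 0.25). n = z²(0.25)/E² = 1.645²×0.25/0.016² = 2642.6 → n = 2643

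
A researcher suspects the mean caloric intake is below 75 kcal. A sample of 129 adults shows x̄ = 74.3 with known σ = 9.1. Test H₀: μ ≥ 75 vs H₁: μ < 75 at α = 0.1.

z = -0.874. Critical value: -1.28. Fail to reject H₀.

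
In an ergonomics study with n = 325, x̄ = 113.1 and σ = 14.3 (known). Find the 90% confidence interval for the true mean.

CI = x̄ ± z*(σ/√n) = 113.1 ± 1.645(14.3/√325) = 113.1 ± 1.3 = (111.8, 114.4)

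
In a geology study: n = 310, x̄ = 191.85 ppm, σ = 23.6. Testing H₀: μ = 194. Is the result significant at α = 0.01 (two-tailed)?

z = (191.85 - 194)/(23.6/√310) = -1.604. Since |z| ≤ 2.576, not significant at α = 0.01.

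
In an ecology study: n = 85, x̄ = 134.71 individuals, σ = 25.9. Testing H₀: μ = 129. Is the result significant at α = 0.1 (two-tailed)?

z = (134.71 - 129)/(25.9/√85) = 2.033. Since |z| > 1.645, significant at α = 0.1.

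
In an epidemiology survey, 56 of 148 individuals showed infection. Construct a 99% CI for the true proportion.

p̂ = 0.378. CI = p̂ ± z*√(p̂(1-p̂)/n) = (0.276, 0.481)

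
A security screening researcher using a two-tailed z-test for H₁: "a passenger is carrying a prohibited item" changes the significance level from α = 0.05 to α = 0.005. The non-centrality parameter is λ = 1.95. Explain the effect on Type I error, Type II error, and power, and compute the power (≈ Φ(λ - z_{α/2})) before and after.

Decreasing α from 0.05 to 0.005:
• Type I error rate decreases (α is the Type I rate by definition).
• Critical value moves from z_{α/2} = 1.96 to 2.807, so power = Φ(λ - z_{α/2}) goes from Φ(1.95 - 1.96) = 0.496 to Φ(1.95 - 2.807) = 0.196.
• Type II error rate β = 1 - power therefore increases (0.504 → 0.804).
Appropriate when false positives are costly — here, detaining an innocent passenger — delay and inconvenience.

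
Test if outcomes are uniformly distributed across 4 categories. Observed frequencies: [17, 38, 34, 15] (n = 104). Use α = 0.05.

Expected = 26 each. χ² = Σ(O-E)²/E = 15.769. df = 3, critical value = 7.815. Reject H₀.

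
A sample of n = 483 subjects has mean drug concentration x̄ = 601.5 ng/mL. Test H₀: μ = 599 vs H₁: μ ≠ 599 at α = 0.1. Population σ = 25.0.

z = (x̄ - μ₀)/(σ/√n) = (601.5 - 599)/(25.0/√483) = 2.198. Critical value: ±1.645. Since |2.198| > 1.645, Reject H₀.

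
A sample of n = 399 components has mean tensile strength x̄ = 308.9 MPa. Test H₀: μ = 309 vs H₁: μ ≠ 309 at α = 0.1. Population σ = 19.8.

z = (x̄ - μ₀)/(σ/√n) = (308.9 - 309)/(19.8/√399) = -0.101. Critical value: ±1.645. Since |-0.101| ≤ 1.645, Fail to reject H₀.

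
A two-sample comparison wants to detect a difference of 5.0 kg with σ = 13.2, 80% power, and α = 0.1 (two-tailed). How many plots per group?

n per group = 2(z_α/2 + z_β)²σ²/d² = 2×(1.645 + 0.84)²×13.2²/5.0² = 86.1 → n = 87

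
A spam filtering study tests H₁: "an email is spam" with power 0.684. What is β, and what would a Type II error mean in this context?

β = 1 - power = 1 - 0.684 = 0.316. A Type II error is failing to reject H₀ when H₀ is false (false negative) — here, failing to conclude that an email is spam when in fact it is true. Consequence: a spam email lands in the inbox.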